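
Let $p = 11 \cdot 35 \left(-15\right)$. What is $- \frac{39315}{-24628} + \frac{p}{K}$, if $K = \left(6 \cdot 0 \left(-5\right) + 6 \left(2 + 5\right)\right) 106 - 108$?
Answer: $\frac{2379805}{8915336} \approx 0.26693$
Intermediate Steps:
$p = -5775$ ($p = 385 \left(-15\right) = -5775$)
$K = 4344$ ($K = \left(0 \left(-5\right) + 6 \cdot 7\right) 106 - 108 = \left(0 + 42\right) 106 - 108 = 42 \cdot 106 - 108 = 4452 - 108 = 4344$)
$- \frac{39315}{-24628} + \frac{p}{K} = - \frac{39315}{-24628} - \frac{5775}{4344} = \left(-39315\right) \left(- \frac{1}{24628}\right) - \frac{1925}{1448} = \frac{39315}{24628} - \frac{1925}{1448} = \frac{2379805}{8915336}$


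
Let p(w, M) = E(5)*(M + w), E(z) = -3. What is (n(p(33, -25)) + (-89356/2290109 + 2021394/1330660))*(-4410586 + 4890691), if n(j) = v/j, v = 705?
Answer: -16324681029224778063/1218942576776 ≈ -1.3392e+7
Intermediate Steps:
p(w, M) = -3*M - 3*w (p(w, M) = -3*(M + w) = -3*M - 3*w)
n(j) = 705/j
(n(p(33, -25)) + (-89356/2290109 + 2021394/1330660))*(-4410586 + 4890691) = (705/(-3*(-25) - 3*33) + (-89356/2290109 + 2021394/1330660))*(-4410586 + 4890691) = (705/(75 - 99) + (-89356*1/2290109 + 2021394*(1/1330660)))*480105 = (705/(-24) + (-89356/2290109 + 1010697/665330))*480105 = (705*(-1/24) + 2255155068493/1523678220970)*480105 = (-235/8 + 2255155068493/1523678220970)*480105 = -170011570690003/6094712883880*480105 = -16324681029224778063/1218942576776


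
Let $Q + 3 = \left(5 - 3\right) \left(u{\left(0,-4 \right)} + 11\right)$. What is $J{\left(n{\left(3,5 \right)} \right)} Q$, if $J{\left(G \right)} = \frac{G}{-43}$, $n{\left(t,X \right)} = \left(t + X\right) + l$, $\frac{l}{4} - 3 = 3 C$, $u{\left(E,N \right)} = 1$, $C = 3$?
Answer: $- \frac{1176}{43} \approx -27.349$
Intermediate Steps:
$l = 48$ ($l = 12 + 4 \cdot 3 \cdot 3 = 12 + 4 \cdot 9 = 12 + 36 = 48$)
$n{\left(t,X \right)} = 48 + X + t$ ($n{\left(t,X \right)} = \left(t + X\right) + 48 = \left(X + t\right) + 48 = 48 + X + t$)
$J{\left(G \right)} = - \frac{G}{43}$ ($J{\left(G \right)} = G \left(- \frac{1}{43}\right) = - \frac{G}{43}$)
$Q = 21$ ($Q = -3 + \left(5 - 3\right) \left(1 + 11\right) = -3 + \left(5 - 3\right) 12 = -3 + 2 \cdot 12 = -3 + 24 = 21$)
$J{\left(n{\left(3,5 \right)} \right)} Q = - \frac{48 + 5 + 3}{43} \cdot 21 = \left(- \frac{1}{43}\right) 56 \cdot 21 = \left(- \frac{56}{43}\right) 21 = - \frac{1176}{43}$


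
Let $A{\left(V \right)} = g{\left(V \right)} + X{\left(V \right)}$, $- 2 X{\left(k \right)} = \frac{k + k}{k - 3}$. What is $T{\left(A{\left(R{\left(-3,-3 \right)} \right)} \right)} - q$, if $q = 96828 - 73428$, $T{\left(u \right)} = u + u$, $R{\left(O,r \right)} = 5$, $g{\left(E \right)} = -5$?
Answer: $-23415$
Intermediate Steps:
$X{\left(k \right)} = - \frac{k}{-3 + k}$ ($X{\left(k \right)} = - \frac{\left(k + k\right) \frac{1}{k - 3}}{2} = - \frac{2 k \frac{1}{-3 + k}}{2} = - \frac{k}{-3 + k}$)
$A{\left(V \right)} = -5 - \frac{V}{-3 + V}$
$T{\left(u \right)} = 2 u$
$q = 23400$ ($q = 96828 - 73428 = 23400$)
$T{\left(A{\left(R{\left(-3,-3 \right)} \right)} \right)} - q = 2 \frac{3 \left(5 - 10\right)}{-3 + 5} - 23400 = 2 \frac{3 \left(5 - 10\right)}{2} - 23400 = 2 \cdot 3 \cdot \frac{1}{2} \left(-5\right) - 23400 = 2 \left(- \frac{15}{2}\right) - 23400 = -15 - 23400 = -23415$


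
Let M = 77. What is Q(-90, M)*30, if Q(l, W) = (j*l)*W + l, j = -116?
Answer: 24113700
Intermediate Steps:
Q(l, W) = l - 116*W*l (Q(l, W) = (-116*l)*W + l = -116*W*l + l = l - 116*W*l)
Q(-90, M)*30 = -90*(1 - 116*77)*30 = -90*(1 - 8932)*30 = -90*(-8931)*30 = 803790*30 = 24113700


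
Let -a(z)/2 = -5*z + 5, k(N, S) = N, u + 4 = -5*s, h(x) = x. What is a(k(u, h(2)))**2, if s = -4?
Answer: 22500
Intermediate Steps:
u = 16 (u = -4 - 5*(-4) = -4 + 20 = 16)
a(z) = -10 + 10*z (a(z) = -2*(-5*z + 5) = -2*(5 - 5*z) = -10 + 10*z)
a(k(u, h(2)))**2 = (-10 + 10*16)**2 = (-10 + 160)**2 = 150**2 = 22500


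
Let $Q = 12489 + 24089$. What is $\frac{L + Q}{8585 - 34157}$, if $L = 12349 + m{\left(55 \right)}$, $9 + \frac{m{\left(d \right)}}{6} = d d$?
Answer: $- \frac{22341}{8524} \approx -2.621$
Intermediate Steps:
$Q = 36578$
$m{\left(d \right)} = -54 + 6 d^{2}$ ($m{\left(d \right)} = -54 + 6 d d = -54 + 6 d^{2}$)
$L = 30445$ ($L = 12349 - \left(54 - 6 \cdot 55^{2}\right) = 12349 + \left(-54 + 6 \cdot 3025\right) = 12349 + \left(-54 + 18150\right) = 12349 + 18096 = 30445$)
$\frac{L + Q}{8585 - 34157} = \frac{30445 + 36578}{8585 - 34157} = \frac{67023}{-25572} = 67023 \left(- \frac{1}{25572}\right) = - \frac{22341}{8524}$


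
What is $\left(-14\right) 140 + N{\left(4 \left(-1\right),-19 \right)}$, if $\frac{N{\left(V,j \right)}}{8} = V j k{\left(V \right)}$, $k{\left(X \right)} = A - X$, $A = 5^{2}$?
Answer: $15672$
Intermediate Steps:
$A = 25$
$k{\left(X \right)} = 25 - X$
$N{\left(V,j \right)} = 8 V j \left(25 - V\right)$
$\left(-14\right) 140 + N{\left(4 \left(-1\right),-19 \right)} = \left(-14\right) 140 + 8 \cdot 4 \left(-1\right) \left(-19\right) \left(25 - 4 \left(-1\right)\right) = -1960 + 8 \left(-4\right) \left(-19\right) \left(25 - -4\right) = -1960 + 8 \left(-4\right) \left(-19\right) \left(25 + 4\right) = -1960 + 8 \left(-4\right) \left(-19\right) 29 = -1960 + 17632 = 15672$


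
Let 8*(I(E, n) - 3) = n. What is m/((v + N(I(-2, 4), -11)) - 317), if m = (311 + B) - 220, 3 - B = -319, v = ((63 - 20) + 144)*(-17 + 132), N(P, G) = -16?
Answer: 413/21172 ≈ 0.019507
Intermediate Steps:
I(E, n) = 3 + n/8
v = 21505 (v = (43 + 144)*115 = 187*115 = 21505)
B = 322 (B = 3 - 1*(-319) = 3 + 319 = 322)
m = 413 (m = (311 + 322) - 220 = 633 - 220 = 413)
m/((v + N(I(-2, 4), -11)) - 317) = 413/((21505 - 16) - 317) = 413/(21489 - 317) = 413/21172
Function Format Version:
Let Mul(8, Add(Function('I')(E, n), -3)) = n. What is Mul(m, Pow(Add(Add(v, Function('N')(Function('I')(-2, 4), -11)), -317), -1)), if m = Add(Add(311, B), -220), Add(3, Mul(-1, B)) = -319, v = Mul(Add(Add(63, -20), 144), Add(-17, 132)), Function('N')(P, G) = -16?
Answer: Rational(413, 21172) ≈ 0.019507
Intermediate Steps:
Function('I')(E, n) = Add(3, Mul(Rational(1, 8), n))
v = 21505 (v = Mul(Add(43, 144), 115) = Mul(187, 115) = 21505)
B = 322 (B = Add(3, Mul(-1, -319)) = Add(3, 319) = 322)
m = 413 (m = Add(Add(311, 322), -220) = Add(633, -220) = 413)
Mul(m, Pow(Add(Add(v, Function('N')(Function('I')(-2, 4), -11)), -317), -1)) = Mul(413, Pow(Add(Add(21505, -16), -317), -1)) = Mul(413, Pow(Add(21489, -317), -1)) = Mul(413, Pow(21172, -1)) = Mul(413, Rational(1, 21172)) = Rational(413, 21172)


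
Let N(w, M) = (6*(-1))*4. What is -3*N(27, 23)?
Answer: 72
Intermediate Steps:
N(w, M) = -24 (N(w, M) = -6*4 = -24)
-3*N(27, 23) = -3*(-24) = 72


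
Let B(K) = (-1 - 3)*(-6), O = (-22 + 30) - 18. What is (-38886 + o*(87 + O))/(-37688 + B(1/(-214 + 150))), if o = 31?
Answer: 36499/37664 ≈ 0.96907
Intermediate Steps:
O = -10 (O = 8 - 18 = -10)
B(K) = 24 (B(K) = -4*(-6) = 24)
(-38886 + o*(87 + O))/(-37688 + B(1/(-214 + 150))) = (-38886 + 31*(87 - 10))/(-37688 + 24) = (-38886 + 31*77)/(-37664) = (-38886 + 2387)*(-1/37664) = -36499*(-1/37664) = 36499/37664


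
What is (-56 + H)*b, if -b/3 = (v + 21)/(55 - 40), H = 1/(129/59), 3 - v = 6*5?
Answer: -2866/43 ≈ -66.651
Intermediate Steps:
v = -27 (v = 3 - 6*5 = 3 - 1*30 = 3 - 30 = -27)
H = 59/129 (H = 1/(129*(1/59)) = 1/(129/59) = 59/129 ≈ 0.45736)
b = 6/5 (b = -3*(-27 + 21)/(55 - 40) = -(-18)/15 = -3*(-⅖) = 6/5 ≈ 1.2000)
(-56 + H)*b = (-56 + 59/129)*(6/5) = -7165/129*6/5 = -2866/43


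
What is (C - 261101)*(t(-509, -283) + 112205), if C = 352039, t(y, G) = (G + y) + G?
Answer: 10105939940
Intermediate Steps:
t(y, G) = y + 2*G
(C - 261101)*(t(-509, -283) + 112205) = (352039 - 261101)*((-509 + 2*(-283)) + 112205) = 90938*((-509 - 566) + 112205) = 90938*(-1075 + 112205) = 90938*111130 = 10105939940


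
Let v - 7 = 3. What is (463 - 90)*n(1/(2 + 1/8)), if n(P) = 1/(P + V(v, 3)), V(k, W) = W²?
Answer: 6341/161 ≈ 39.385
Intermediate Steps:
v = 10 (v = 7 + 3 = 10)
n(P) = 1/(9 + P) (n(P) = 1/(P + 3²) = 1/(P + 9) = 1/(9 + P))
(463 - 90)*n(1/(2 + 1/8)) = (463 - 90)/(9 + 1/(2 + 1/8)) = 373/(9 + 1/(2 + ⅛)) = 373/(9 + 1/(17/8)) = 373/(9 + 8/17) = 373/(161/17) = 373*(17/161) = 6341/161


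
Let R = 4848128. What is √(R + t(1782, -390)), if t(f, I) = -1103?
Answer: 5*√193881 ≈ 2201.6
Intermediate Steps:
√(R + t(1782, -390)) = √(4848128 - 1103) = √4847025 = 5*√193881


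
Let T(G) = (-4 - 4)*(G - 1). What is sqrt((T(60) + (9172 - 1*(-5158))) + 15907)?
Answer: sqrt(29765) ≈ 172.53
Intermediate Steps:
T(G) = 8 - 8*G (T(G) = -8*(-1 + G) = 8 - 8*G)
sqrt((T(60) + (9172 - 1*(-5158))) + 15907) = sqrt(((8 - 8*60) + (9172 - 1*(-5158))) + 15907) = sqrt(((8 - 480) + (9172 + 5158)) + 15907) = sqrt((-472 + 14330) + 15907) = sqrt(13858 + 15907) = sqrt(29765)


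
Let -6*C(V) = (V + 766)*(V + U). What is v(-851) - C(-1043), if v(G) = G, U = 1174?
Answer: -41393/6 ≈ -6898.8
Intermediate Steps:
C(V) = -(766 + V)*(1174 + V)/6 (C(V) = -(V + 766)*(V + 1174)/6 = -(766 + V)*(1174 + V)/6)
v(-851) - C(-1043) = -851 - (-449642/3 - 970/3*(-1043) - 1/6*(-1043)**2) = -851 - (-449642/3 + 1011710/3 - 1/6*1087849) = -851 - (-449642/3 + 1011710/3 - 1087849/6) = -851 - 1*36287/6 = -851 - 36287/6 = -41393/6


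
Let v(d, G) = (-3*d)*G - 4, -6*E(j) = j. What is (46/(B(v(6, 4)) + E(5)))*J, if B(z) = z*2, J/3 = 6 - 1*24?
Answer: 14904/917 ≈ 16.253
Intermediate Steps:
E(j) = -j/6
J = -54 (J = 3*(6 - 1*24) = 3*(6 - 24) = 3*(-18) = -54)
v(d, G) = -4 - 3*G*d (v(d, G) = -3*G*d - 4 = -4 - 3*G*d)
B(z) = 2*z
(46/(B(v(6, 4)) + E(5)))*J = (46/(2*(-4 - 3*4*6) - ⅙*5))*(-54) = (46/(2*(-4 - 72) - ⅚))*(-54) = (46/(2*(-76) - ⅚))*(-54) = (46/(-152 - ⅚))*(-54) = (46/(-917/6))*(-54) = -6/917*46*(-54) = -276/917*(-54) = 14904/917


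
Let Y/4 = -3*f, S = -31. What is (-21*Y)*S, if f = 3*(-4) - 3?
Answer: 117180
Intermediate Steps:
f = -15 (f = -12 - 3 = -15)
Y = 180 (Y = 4*(-3*(-15)) = 4*45 = 180)
(-21*Y)*S = -21*180*(-31) = -3780*(-31) = 117180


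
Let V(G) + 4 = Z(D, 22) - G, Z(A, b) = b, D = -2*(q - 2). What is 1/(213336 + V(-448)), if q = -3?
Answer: 1/213802 ≈ 4.6772e-6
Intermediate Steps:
D = 10 (D = -2*(-3 - 2) = -2*(-5) = 10)
V(G) = 18 - G (V(G) = -4 + (22 - G) = 18 - G)
1/(213336 + V(-448)) = 1/(213336 + (18 - 1*(-448))) = 1/(213336 + (18 + 448)) = 1/(213336 + 466) = 1/213802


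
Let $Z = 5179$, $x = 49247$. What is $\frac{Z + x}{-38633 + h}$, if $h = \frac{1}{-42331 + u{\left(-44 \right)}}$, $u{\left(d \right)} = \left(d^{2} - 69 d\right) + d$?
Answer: $- \frac{1017847839}{722495050} \approx -1.4088$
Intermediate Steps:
$u{\left(d \right)} = d^{2} - 68 d$
$h = - \frac{1}{37403}$ ($h = \frac{1}{-42331 - 44 \left(-68 - 44\right)} = \frac{1}{-42331 - -4928} = \frac{1}{-42331 + 4928} = \frac{1}{-37403} = - \frac{1}{37403} \approx -2.6736 \cdot 10^{-5}$)
$\frac{Z + x}{-38633 + h} = \frac{5179 + 49247}{-38633 - \frac{1}{37403}} = \frac{54426}{- \frac{1444990100}{37403}} = 54426 \left(- \frac{37403}{1444990100}\right) = - \frac{1017847839}{722495050}$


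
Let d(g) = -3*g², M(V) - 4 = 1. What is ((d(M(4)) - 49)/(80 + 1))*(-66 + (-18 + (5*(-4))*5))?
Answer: 22816/81 ≈ 281.68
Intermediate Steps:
M(V) = 5 (M(V) = 4 + 1 = 5)
((d(M(4)) - 49)/(80 + 1))*(-66 + (-18 + (5*(-4))*5)) = ((-3*5² - 49)/(80 + 1))*(-66 + (-18 + (5*(-4))*5)) = ((-3*25 - 49)/81)*(-66 + (-18 - 20*5)) = ((-75 - 49)*(1/81))*(-66 + (-18 - 100)) = (-124*1/81)*(-66 - 118) = -124/81*(-184) = 22816/81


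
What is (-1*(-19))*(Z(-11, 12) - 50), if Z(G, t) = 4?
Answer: -874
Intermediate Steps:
(-1*(-19))*(Z(-11, 12) - 50) = (-1*(-19))*(4 - 50) = 19*(-46) = -874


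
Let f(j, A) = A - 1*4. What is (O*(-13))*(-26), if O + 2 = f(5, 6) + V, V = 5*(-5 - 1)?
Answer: -10140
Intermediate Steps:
f(j, A) = -4 + A (f(j, A) = A - 4 = -4 + A)
V = -30 (V = 5*(-6) = -30)
O = -30 (O = -2 + ((-4 + 6) - 30) = -2 + (2 - 30) = -2 - 28 = -30)
(O*(-13))*(-26) = -30*(-13)*(-26) = 390*(-26) = -10140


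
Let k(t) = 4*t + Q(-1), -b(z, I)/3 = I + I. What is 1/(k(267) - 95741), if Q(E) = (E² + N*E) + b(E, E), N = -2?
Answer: -1/94664 ≈ -1.0564e-5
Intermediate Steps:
b(z, I) = -6*I (b(z, I) = -3*(I + I) = -6*I)
Q(E) = E² - 8*E (Q(E) = (E² - 2*E) - 6*E = E² - 8*E)
k(t) = 9 + 4*t (k(t) = 4*t - (-8 - 1) = 4*t - 1*(-9) = 4*t + 9 = 9 + 4*t)
1/(k(267) - 95741) = 1/((9 + 4*267) - 95741) = 1/((9 + 1068) - 95741) = 1/(1077 - 95741) = 1/(-94664) = -1/94664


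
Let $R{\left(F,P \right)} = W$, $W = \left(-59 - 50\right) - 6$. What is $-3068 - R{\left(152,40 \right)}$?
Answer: $-2953$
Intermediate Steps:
$W = -115$ ($W = -109 - 6 = -115$)
$R{\left(F,P \right)} = -115$
$-3068 - R{\left(152,40 \right)} = -3068 - -115 = -3068 + 115 = -2953$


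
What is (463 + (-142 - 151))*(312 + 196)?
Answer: 86360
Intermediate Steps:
(463 + (-142 - 151))*(312 + 196) = (463 - 293)*508 = 170*508 = 86360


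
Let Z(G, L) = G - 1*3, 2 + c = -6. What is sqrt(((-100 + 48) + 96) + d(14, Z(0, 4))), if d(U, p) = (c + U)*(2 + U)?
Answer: 2*sqrt(35) ≈ 11.832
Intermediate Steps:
c = -8 (c = -2 - 6 = -8)
Z(G, L) = -3 + G (Z(G, L) = G - 3 = -3 + G)
d(U, p) = (-8 + U)*(2 + U)
sqrt(((-100 + 48) + 96) + d(14, Z(0, 4))) = sqrt(((-100 + 48) + 96) + (-16 + 14**2 - 6*14)) = sqrt((-52 + 96) + (-16 + 196 - 84)) = sqrt(44 + 96) = sqrt(140) = 2*sqrt(35)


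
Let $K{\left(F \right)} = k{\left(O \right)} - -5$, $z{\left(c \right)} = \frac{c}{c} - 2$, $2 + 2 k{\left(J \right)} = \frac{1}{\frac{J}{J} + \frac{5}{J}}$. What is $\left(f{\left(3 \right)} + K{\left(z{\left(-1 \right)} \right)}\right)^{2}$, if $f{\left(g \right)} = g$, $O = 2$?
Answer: $\frac{2500}{49} \approx 51.02$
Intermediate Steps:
$k{\left(J \right)} = -1 + \frac{1}{2 \left(1 + \frac{5}{J}\right)}$ ($k{\left(J \right)} = -1 + \frac{1}{2 \left(\frac{J}{J} + \frac{5}{J}\right)} = -1 + \frac{1}{2 \left(1 + \frac{5}{J}\right)}$)
$z{\left(c \right)} = -1$ ($z{\left(c \right)} = 1 - 2 = -1$)
$K{\left(F \right)} = \frac{29}{7}$ ($K{\left(F \right)} = \frac{-10 - 2}{2 \left(5 + 2\right)} - -5 = \frac{-10 - 2}{2 \cdot 7} + 5 = \frac{1}{2} \cdot \frac{1}{7} \left(-12\right) + 5 = - \frac{6}{7} + 5 = \frac{29}{7}$)
$\left(f{\left(3 \right)} + K{\left(z{\left(-1 \right)} \right)}\right)^{2} = \left(3 + \frac{29}{7}\right)^{2} = \left(\frac{50}{7}\right)^{2} = \frac{2500}{49}$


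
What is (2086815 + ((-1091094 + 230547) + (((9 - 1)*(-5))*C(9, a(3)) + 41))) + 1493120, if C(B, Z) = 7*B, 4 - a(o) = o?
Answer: 2716909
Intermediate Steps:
a(o) = 4 - o
(2086815 + ((-1091094 + 230547) + (((9 - 1)*(-5))*C(9, a(3)) + 41))) + 1493120 = (2086815 + ((-1091094 + 230547) + (((9 - 1)*(-5))*(7*9) + 41))) + 1493120 = (2086815 + (-860547 + ((8*(-5))*63 + 41))) + 1493120 = (2086815 + (-860547 + (-40*63 + 41))) + 1493120 = (2086815 + (-860547 + (-2520 + 41))) + 1493120 = (2086815 + (-860547 - 2479)) + 1493120 = (2086815 - 863026) + 1493120 = 1223789 + 1493120 = 2716909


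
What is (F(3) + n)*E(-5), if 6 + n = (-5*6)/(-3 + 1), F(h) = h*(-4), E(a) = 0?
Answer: 0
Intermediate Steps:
F(h) = -4*h
n = 9 (n = -6 + (-5*6)/(-3 + 1) = -6 - 30/(-2) = -6 - 30*(-½) = -6 + 15 = 9)
(F(3) + n)*E(-5) = (-4*3 + 9)*0 = (-12 + 9)*0 = -3*0 = 0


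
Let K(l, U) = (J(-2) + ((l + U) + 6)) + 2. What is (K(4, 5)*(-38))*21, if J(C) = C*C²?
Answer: -7182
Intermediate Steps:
J(C) = C³
K(l, U) = U + l (K(l, U) = ((-2)³ + ((l + U) + 6)) + 2 = (-8 + ((U + l) + 6)) + 2 = (-8 + (6 + U + l)) + 2 = (-2 + U + l) + 2 = U + l)
(K(4, 5)*(-38))*21 = ((5 + 4)*(-38))*21 = (9*(-38))*21 = -342*21 = -7182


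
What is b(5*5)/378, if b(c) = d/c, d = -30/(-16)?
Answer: 1/5040 ≈ 0.00019841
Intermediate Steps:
d = 15/8 (d = -30*(-1/16) = 15/8 ≈ 1.8750)
b(c) = 15/(8*c)
b(5*5)/378 = (15/(8*((5*5))))/378 = ((15/8)/25)*(1/378) = ((15/8)*(1/25))*(1/378) = (3/40)*(1/378) = 1/5040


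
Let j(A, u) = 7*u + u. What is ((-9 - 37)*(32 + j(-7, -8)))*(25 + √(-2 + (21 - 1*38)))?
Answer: 36800 + 1472*I*√19 ≈ 36800.0 + 6416.3*I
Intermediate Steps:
j(A, u) = 8*u
((-9 - 37)*(32 + j(-7, -8)))*(25 + √(-2 + (21 - 1*38))) = ((-9 - 37)*(32 + 8*(-8)))*(25 + √(-2 + (21 - 1*38))) = (-46*(32 - 64))*(25 + √(-2 + (21 - 38))) = (-46*(-32))*(25 + √(-2 - 17)) = 1472*(25 + √(-19)) = 1472*(25 + I*√19) = 36800 + 1472*I*√19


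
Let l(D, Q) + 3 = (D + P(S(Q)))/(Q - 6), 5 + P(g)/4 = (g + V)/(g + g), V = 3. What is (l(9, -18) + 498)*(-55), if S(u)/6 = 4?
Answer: -2615525/96 ≈ -27245.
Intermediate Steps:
S(u) = 24 (S(u) = 6*4 = 24)
P(g) = -20 + 2*(3 + g)/g (P(g) = -20 + 4*((g + 3)/(g + g)) = -20 + 4*((3 + g)/((2*g))) = -20 + 4*((3 + g)*(1/(2*g))) = -20 + 4*((3 + g)/(2*g)) = -20 + 2*(3 + g)/g)
l(D, Q) = -3 + (-71/4 + D)/(-6 + Q) (l(D, Q) = -3 + (D + (-18 + 6/24))/(Q - 6) = -3 + (D + (-18 + 6*(1/24)))/(-6 + Q) = -3 + (D + (-18 + ¼))/(-6 + Q) = -3 + (D - 71/4)/(-6 + Q) = -3 + (-71/4 + D)/(-6 + Q))
(l(9, -18) + 498)*(-55) = ((¼ + 9 - 3*(-18))/(-6 - 18) + 498)*(-55) = ((¼ + 9 + 54)/(-24) + 498)*(-55) = (-1/24*253/4 + 498)*(-55) = (-253/96 + 498)*(-55) = (47555/96)*(-55) = -2615525/96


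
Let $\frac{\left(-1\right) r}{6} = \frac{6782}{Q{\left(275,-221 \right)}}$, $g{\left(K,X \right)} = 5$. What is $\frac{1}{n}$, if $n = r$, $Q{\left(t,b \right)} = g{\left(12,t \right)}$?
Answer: $- \frac{5}{40692} \approx -0.00012287$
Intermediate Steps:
$Q{\left(t,b \right)} = 5$
$r = - \frac{40692}{5}$ ($r = - 6 \cdot \frac{6782}{5} = - 6 \cdot 6782 \cdot \frac{1}{5} = \left(-6\right) \frac{6782}{5} = - \frac{40692}{5} \approx -8138.4$)
$n = - \frac{40692}{5} \approx -8138.4$
$\frac{1}{n} = \frac{1}{- \frac{40692}{5}} = - \frac{5}{40692}$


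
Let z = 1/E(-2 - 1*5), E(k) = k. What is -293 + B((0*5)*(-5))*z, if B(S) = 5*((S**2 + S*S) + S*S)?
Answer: -293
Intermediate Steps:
B(S) = 15*S**2 (B(S) = 5*((S**2 + S**2) + S**2) = 5*(2*S**2 + S**2) = 5*(3*S**2) = 15*S**2)
z = -1/7 (z = 1/(-2 - 1*5) = 1/(-2 - 5) = 1/(-7) = -1/7 ≈ -0.14286)
-293 + B((0*5)*(-5))*z = -293 + (15*((0*5)*(-5))**2)*(-1/7) = -293 + (15*(0*(-5))**2)*(-1/7) = -293 + (15*0**2)*(-1/7) = -293 + (15*0)*(-1/7) = -293 + 0*(-1/7) = -293 + 0 = -293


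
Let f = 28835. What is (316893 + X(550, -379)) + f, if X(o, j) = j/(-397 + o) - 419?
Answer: 52831898/153 ≈ 3.4531e+5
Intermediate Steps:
X(o, j) = -419 + j/(-397 + o) (X(o, j) = j/(-397 + o) - 419 = -419 + j/(-397 + o))
(316893 + X(550, -379)) + f = (316893 + (166343 - 379 - 419*550)/(-397 + 550)) + 28835 = (316893 + (166343 - 379 - 230450)/153) + 28835 = (316893 + (1/153)*(-64486)) + 28835 = (316893 - 64486/153) + 28835 = 48420143/153 + 28835 = 52831898/153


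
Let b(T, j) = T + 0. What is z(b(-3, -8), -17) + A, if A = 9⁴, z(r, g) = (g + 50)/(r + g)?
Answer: 131187/20 ≈ 6559.4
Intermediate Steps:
b(T, j) = T
z(r, g) = (50 + g)/(g + r)
A = 6561
z(b(-3, -8), -17) + A = (50 - 17)/(-17 - 3) + 6561 = 33/(-20) + 6561 = -1/20*33 + 6561 = -33/20 + 6561 = 131187/20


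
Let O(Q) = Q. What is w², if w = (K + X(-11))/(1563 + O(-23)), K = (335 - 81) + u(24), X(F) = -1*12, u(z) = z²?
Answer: 167281/592900 ≈ 0.28214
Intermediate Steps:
X(F) = -12
K = 830 (K = (335 - 81) + 24² = 254 + 576 = 830)
w = 409/770 (w = (830 - 12)/(1563 - 23) = 818/1540 = 818*(1/1540) = 409/770 ≈ 0.53117)
w² = (409/770)² = 167281/592900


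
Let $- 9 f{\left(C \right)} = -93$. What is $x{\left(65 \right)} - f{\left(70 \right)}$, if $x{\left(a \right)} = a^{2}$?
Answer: $\frac{12644}{3} \approx 4214.7$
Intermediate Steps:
$f{\left(C \right)} = \frac{31}{3}$ ($f{\left(C \right)} = \left(- \frac{1}{9}\right) \left(-93\right) = \frac{31}{3}$)
$x{\left(65 \right)} - f{\left(70 \right)} = 65^{2} - \frac{31}{3} = 4225 - \frac{31}{3} = \frac{12644}{3}$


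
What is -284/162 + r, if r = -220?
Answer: -17962/81 ≈ -221.75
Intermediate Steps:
-284/162 + r = -284/162 - 220 = (1/162)*(-284) - 220 = -142/81 - 220 = -17962/81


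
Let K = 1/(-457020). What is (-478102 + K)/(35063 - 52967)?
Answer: 218502176041/8182486080 ≈ 26.704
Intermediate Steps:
K = -1/457020 ≈ -2.1881e-6
(-478102 + K)/(35063 - 52967) = (-478102 - 1/457020)/(35063 - 52967) = -218502176041/457020/(-17904) = -218502176041/457020*(-1/17904) = 218502176041/8182486080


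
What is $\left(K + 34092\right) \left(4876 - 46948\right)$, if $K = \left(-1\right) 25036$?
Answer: $-381004032$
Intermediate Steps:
$K = -25036$
$\left(K + 34092\right) \left(4876 - 46948\right) = \left(-25036 + 34092\right) \left(4876 - 46948\right) = 9056 \left(-42072\right) = -381004032$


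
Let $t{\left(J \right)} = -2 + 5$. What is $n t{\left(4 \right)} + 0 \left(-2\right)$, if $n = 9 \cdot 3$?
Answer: $81$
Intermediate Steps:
$n = 27$
$t{\left(J \right)} = 3$
$n t{\left(4 \right)} + 0 \left(-2\right) = 27 \cdot 3 + 0 \left(-2\right) = 81 + 0 = 81$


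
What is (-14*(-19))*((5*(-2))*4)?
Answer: -10640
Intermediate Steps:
(-14*(-19))*((5*(-2))*4) = 266*(-10*4) = 266*(-40) = -10640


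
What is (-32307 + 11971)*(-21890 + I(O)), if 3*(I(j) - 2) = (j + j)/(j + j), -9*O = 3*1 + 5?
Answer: 1335322768/3 ≈ 4.4511e+8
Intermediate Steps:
O = -8/9 (O = -(3*1 + 5)/9 = -(3 + 5)/9 = -⅑*8 = -8/9 ≈ -0.88889)
I(j) = 7/3 (I(j) = 2 + ((j + j)/(j + j))/3 = 2 + ((2*j)/((2*j)))/3 = 2 + ((2*j)*(1/(2*j)))/3 = 2 + (⅓)*1 = 2 + ⅓ = 7/3)
(-32307 + 11971)*(-21890 + I(O)) = (-32307 + 11971)*(-21890 + 7/3) = -20336*(-65663/3) = 1335322768/3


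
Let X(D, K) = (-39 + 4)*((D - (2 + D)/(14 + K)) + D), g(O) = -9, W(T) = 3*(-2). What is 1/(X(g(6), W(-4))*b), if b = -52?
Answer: -2/62335 ≈ -3.2085e-5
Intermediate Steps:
W(T) = -6
X(D, K) = -70*D + 35*(2 + D)/(14 + K) (X(D, K) = -35*((D - (2 + D)/(14 + K)) + D) = -35*(2*D - (2 + D)/(14 + K)) = -70*D + 35*(2 + D)/(14 + K))
1/(X(g(6), W(-4))*b) = 1/((35*(2 - 27*(-9) - 2*(-9)*(-6))/(14 - 6))*(-52)) = 1/((35*(2 + 243 - 108)/8)*(-52)) = 1/((35*(1/8)*137)*(-52)) = 1/((4795/8)*(-52)) = 1/(-62335/2) = -2/62335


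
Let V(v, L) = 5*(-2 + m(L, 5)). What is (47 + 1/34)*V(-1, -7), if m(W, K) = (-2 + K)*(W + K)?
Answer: -31980/17 ≈ -1881.2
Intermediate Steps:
m(W, K) = (-2 + K)*(K + W)
V(v, L) = 65 + 15*L (V(v, L) = 5*(-2 + (5² - 2*5 - 2*L + 5*L)) = 5*(-2 + (25 - 10 - 2*L + 5*L)) = 5*(-2 + (15 + 3*L)) = 5*(13 + 3*L) = 65 + 15*L)
(47 + 1/34)*V(-1, -7) = (47 + 1/34)*(65 + 15*(-7)) = (47 + 1/34)*(65 - 105) = (1599/34)*(-40) = -31980/17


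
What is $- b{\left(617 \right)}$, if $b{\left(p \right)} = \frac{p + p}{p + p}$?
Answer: $-1$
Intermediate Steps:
$b{\left(p \right)} = 1$ ($b{\left(p \right)} = \frac{2 p}{2 p} = 2 p \frac{1}{2 p} = 1$)
$- b{\left(617 \right)} = \left(-1\right) 1 = -1$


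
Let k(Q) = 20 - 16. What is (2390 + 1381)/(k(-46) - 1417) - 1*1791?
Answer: -281606/157 ≈ -1793.7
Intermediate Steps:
k(Q) = 4
(2390 + 1381)/(k(-46) - 1417) - 1*1791 = (2390 + 1381)/(4 - 1417) - 1*1791 = 3771/(-1413) - 1791 = 3771*(-1/1413) - 1791 = -419/157 - 1791 = -281606/157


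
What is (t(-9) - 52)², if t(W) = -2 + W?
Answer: 3969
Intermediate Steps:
(t(-9) - 52)² = ((-2 - 9) - 52)² = (-11 - 52)² = (-63)² = 3969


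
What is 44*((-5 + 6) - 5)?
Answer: -176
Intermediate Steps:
44*((-5 + 6) - 5) = 44*(1 - 5) = 44*(-4) = -176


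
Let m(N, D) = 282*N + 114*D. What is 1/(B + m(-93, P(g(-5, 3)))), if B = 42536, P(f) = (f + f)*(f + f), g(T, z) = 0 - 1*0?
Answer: 1/16310 ≈ 6.1312e-5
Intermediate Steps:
g(T, z) = 0 (g(T, z) = 0 + 0 = 0)
P(f) = 4*f² (P(f) = (2*f)*(2*f) = 4*f²)
m(N, D) = 114*D + 282*N
1/(B + m(-93, P(g(-5, 3)))) = 1/(42536 + (114*(4*0²) + 282*(-93))) = 1/(42536 + (114*(4*0) - 26226)) = 1/(42536 + (114*0 - 26226)) = 1/(42536 + (0 - 26226)) = 1/(42536 - 26226) = 1/16310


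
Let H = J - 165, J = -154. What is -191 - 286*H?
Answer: 91043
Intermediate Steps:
H = -319 (H = -154 - 165 = -319)
-191 - 286*H = -191 - 286*(-319) = -191 + 91234 = 91043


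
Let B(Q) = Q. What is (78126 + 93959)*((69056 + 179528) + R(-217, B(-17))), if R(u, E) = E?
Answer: 42774652195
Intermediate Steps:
(78126 + 93959)*((69056 + 179528) + R(-217, B(-17))) = (78126 + 93959)*((69056 + 179528) - 17) = 172085*(248584 - 17) = 172085*248567 = 42774652195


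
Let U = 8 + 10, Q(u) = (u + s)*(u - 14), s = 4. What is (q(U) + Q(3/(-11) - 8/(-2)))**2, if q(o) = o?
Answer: 55160329/14641 ≈ 3767.5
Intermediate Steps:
Q(u) = (-14 + u)*(4 + u) (Q(u) = (u + 4)*(u - 14) = (4 + u)*(-14 + u) = (-14 + u)*(4 + u))
U = 18
(q(U) + Q(3/(-11) - 8/(-2)))**2 = (18 + (-56 + (3/(-11) - 8/(-2))**2 - 10*(3/(-11) - 8/(-2))))**2 = (18 + (-56 + (3*(-1/11) - 8*(-1/2))**2 - 10*(3*(-1/11) - 8*(-1/2))))**2 = (18 + (-56 + (-3/11 + 4)**2 - 10*(-3/11 + 4)))**2 = (18 + (-56 + (41/11)**2 - 10*41/11))**2 = (18 + (-56 + 1681/121 - 410/11))**2 = (18 - 9605/121)**2 = (-7427/121)**2 = 55160329/14641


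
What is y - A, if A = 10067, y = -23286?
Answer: -33353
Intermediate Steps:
y - A = -23286 - 1*10067 = -23286 - 10067 = -33353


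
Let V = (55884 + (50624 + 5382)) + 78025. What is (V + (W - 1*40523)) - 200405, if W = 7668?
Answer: -43345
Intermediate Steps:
V = 189915 (V = (55884 + 56006) + 78025 = 111890 + 78025 = 189915)
(V + (W - 1*40523)) - 200405 = (189915 + (7668 - 1*40523)) - 200405 = (189915 + (7668 - 40523)) - 200405 = (189915 - 32855) - 200405 = 157060 - 200405 = -43345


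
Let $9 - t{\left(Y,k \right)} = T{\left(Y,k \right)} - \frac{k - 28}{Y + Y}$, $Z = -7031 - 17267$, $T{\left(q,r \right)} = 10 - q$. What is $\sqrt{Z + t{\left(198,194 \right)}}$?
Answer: $\frac{i \sqrt{104982130}}{66} \approx 155.24 i$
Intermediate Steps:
$Z = -24298$
$t{\left(Y,k \right)} = -1 + Y + \frac{-28 + k}{2 Y}$ ($t{\left(Y,k \right)} = 9 - \left(\left(10 - Y\right) - \frac{k - 28}{Y + Y}\right) = 9 - \left(\left(10 - Y\right) - \frac{-28 + k}{2 Y}\right) = 9 - \left(10 - Y - \frac{-28 + k}{2 Y}\right) = 9 + \left(-10 + Y + \frac{-28 + k}{2 Y}\right) = -1 + Y + \frac{-28 + k}{2 Y}$)
$\sqrt{Z + t{\left(198,194 \right)}} = \sqrt{-24298 + \frac{-14 + \frac{1}{2} \cdot 194 + 198 \left(-1 + 198\right)}{198}} = \sqrt{-24298 + \frac{-14 + 97 + 198 \cdot 197}{198}} = \sqrt{-24298 + \frac{-14 + 97 + 39006}{198}} = \sqrt{-24298 + \frac{1}{198} \cdot 39089} = \sqrt{-24298 + \frac{39089}{198}} = \sqrt{- \frac{4771915}{198}} = \frac{i \sqrt{104982130}}{66}$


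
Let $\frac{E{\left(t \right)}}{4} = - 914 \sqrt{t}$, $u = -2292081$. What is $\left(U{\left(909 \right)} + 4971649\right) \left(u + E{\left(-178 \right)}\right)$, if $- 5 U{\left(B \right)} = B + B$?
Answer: $- \frac{56972944054587}{5} - \frac{90875097112 i \sqrt{178}}{5} \approx -1.1395 \cdot 10^{13} - 2.4249 \cdot 10^{11} i$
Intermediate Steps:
$U{\left(B \right)} = - \frac{2 B}{5}$ ($U{\left(B \right)} = - \frac{B + B}{5} = - \frac{2 B}{5}$)
$E{\left(t \right)} = - 3656 \sqrt{t}$ ($E{\left(t \right)} = 4 \left(- 914 \sqrt{t}\right) = - 3656 \sqrt{t}$)
$\left(U{\left(909 \right)} + 4971649\right) \left(u + E{\left(-178 \right)}\right) = \left(\left(- \frac{2}{5}\right) 909 + 4971649\right) \left(-2292081 - 3656 \sqrt{-178}\right) = \left(- \frac{1818}{5} + 4971649\right) \left(-2292081 - 3656 i \sqrt{178}\right) = \frac{24856427 \left(-2292081 - 3656 i \sqrt{178}\right)}{5} = - \frac{56972944054587}{5} - \frac{90875097112 i \sqrt{178}}{5}$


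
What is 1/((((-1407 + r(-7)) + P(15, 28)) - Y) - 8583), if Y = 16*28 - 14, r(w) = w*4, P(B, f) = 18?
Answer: -1/10434 ≈ -9.5841e-5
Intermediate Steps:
r(w) = 4*w
Y = 434 (Y = 448 - 14 = 434)
1/((((-1407 + r(-7)) + P(15, 28)) - Y) - 8583) = 1/((((-1407 + 4*(-7)) + 18) - 1*434) - 8583) = 1/((((-1407 - 28) + 18) - 434) - 8583) = 1/(((-1435 + 18) - 434) - 8583) = 1/((-1417 - 434) - 8583) = 1/(-1851 - 8583) = 1/(-10434) = -1/10434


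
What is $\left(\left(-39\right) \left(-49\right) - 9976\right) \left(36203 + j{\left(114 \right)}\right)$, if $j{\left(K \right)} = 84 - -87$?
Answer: $-293356310$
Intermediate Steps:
$j{\left(K \right)} = 171$ ($j{\left(K \right)} = 84 + 87 = 171$)
$\left(\left(-39\right) \left(-49\right) - 9976\right) \left(36203 + j{\left(114 \right)}\right) = \left(\left(-39\right) \left(-49\right) - 9976\right) \left(36203 + 171\right) = \left(1911 - 9976\right) 36374 = \left(-8065\right) 36374 = -293356310$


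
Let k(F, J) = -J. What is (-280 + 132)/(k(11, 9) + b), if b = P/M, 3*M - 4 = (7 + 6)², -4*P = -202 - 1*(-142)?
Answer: 6401/378 ≈ 16.934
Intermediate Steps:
P = 15 (P = -(-202 - 1*(-142))/4 = -(-202 + 142)/4 = -¼*(-60) = 15)
M = 173/3 (M = 4/3 + (7 + 6)²/3 = 4/3 + (⅓)*13² = 4/3 + (⅓)*169 = 4/3 + 169/3 = 173/3 ≈ 57.667)
b = 45/173 (b = 15/(173/3) = 15*(3/173) = 45/173 ≈ 0.26012)
(-280 + 132)/(k(11, 9) + b) = (-280 + 132)/(-1*9 + 45/173) = -148/(-9 + 45/173) = -148/(-1512/173) = -148*(-173/1512) = 6401/378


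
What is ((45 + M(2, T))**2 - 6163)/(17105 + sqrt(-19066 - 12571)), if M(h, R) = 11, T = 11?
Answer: -17258945/97537554 + 1009*I*sqrt(31637)/97537554 ≈ -0.17695 + 0.00184*I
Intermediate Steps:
((45 + M(2, T))**2 - 6163)/(17105 + sqrt(-19066 - 12571)) = ((45 + 11)**2 - 6163)/(17105 + sqrt(-19066 - 12571)) = (56**2 - 6163)/(17105 + sqrt(-31637)) = (3136 - 6163)/(17105 + I*sqrt(31637)) = -3027/(17105 + I*sqrt(31637))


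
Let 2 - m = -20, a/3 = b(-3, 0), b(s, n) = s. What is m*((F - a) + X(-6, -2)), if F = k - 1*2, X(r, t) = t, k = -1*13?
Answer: -176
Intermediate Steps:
k = -13
a = -9 (a = 3*(-3) = -9)
F = -15 (F = -13 - 1*2 = -13 - 2 = -15)
m = 22 (m = 2 - 1*(-20) = 2 + 20 = 22)
m*((F - a) + X(-6, -2)) = 22*((-15 - 1*(-9)) - 2) = 22*((-15 + 9) - 2) = 22*(-6 - 2) = 22*(-8) = -176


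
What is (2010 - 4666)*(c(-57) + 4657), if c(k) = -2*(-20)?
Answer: -12475232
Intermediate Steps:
c(k) = 40
(2010 - 4666)*(c(-57) + 4657) = (2010 - 4666)*(40 + 4657) = -2656*4697 = -12475232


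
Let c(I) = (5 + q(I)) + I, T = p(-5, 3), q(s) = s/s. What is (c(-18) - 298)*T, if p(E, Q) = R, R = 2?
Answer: -620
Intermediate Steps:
p(E, Q) = 2
q(s) = 1
T = 2
c(I) = 6 + I (c(I) = (5 + 1) + I = 6 + I)
(c(-18) - 298)*T = ((6 - 18) - 298)*2 = (-12 - 298)*2 = -310*2 = -620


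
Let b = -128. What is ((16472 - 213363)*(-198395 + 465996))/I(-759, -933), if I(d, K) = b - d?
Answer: -52688228491/631 ≈ -8.3500e+7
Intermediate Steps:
I(d, K) = -128 - d
((16472 - 213363)*(-198395 + 465996))/I(-759, -933) = ((16472 - 213363)*(-198395 + 465996))/(-128 - 1*(-759)) = (-196891*267601)/(-128 + 759) = -52688228491/631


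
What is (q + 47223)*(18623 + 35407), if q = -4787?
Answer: 2292817080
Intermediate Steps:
(q + 47223)*(18623 + 35407) = (-4787 + 47223)*(18623 + 35407) = 42436*54030 = 2292817080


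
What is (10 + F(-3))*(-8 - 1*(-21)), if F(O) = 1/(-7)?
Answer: 897/7 ≈ 128.14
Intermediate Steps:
F(O) = -1/7
(10 + F(-3))*(-8 - 1*(-21)) = (10 - 1/7)*(-8 - 1*(-21)) = 69*(-8 + 21)/7 = (69/7)*13 = 897/7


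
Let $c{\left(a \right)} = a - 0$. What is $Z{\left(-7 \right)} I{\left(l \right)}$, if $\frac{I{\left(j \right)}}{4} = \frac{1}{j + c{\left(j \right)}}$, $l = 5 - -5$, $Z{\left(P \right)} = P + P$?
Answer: $- \frac{14}{5} \approx -2.8$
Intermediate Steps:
$Z{\left(P \right)} = 2 P$
$c{\left(a \right)} = a$ ($c{\left(a \right)} = a + 0 = a$)
$l = 10$ ($l = 5 + 5 = 10$)
$I{\left(j \right)} = \frac{2}{j}$ ($I{\left(j \right)} = \frac{4}{j + j} = \frac{4}{2 j} = 4 \frac{1}{2 j} = \frac{2}{j}$)
$Z{\left(-7 \right)} I{\left(l \right)} = 2 \left(-7\right) \frac{2}{10} = - 14 \cdot 2 \cdot \frac{1}{10} = \left(-14\right) \frac{1}{5} = - \frac{14}{5}$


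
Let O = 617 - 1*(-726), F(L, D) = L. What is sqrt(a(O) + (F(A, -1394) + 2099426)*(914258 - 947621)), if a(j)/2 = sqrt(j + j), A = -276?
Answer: sqrt(-70033941450 + 2*sqrt(2686)) ≈ 2.6464e+5*I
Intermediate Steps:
O = 1343 (O = 617 + 726 = 1343)
a(j) = 2*sqrt(2)*sqrt(j) (a(j) = 2*sqrt(j + j) = 2*sqrt(2*j) = 2*(sqrt(2)*sqrt(j)) = 2*sqrt(2)*sqrt(j))
sqrt(a(O) + (F(A, -1394) + 2099426)*(914258 - 947621)) = sqrt(2*sqrt(2)*sqrt(1343) + (-276 + 2099426)*(914258 - 947621)) = sqrt(2*sqrt(2686) + 2099150*(-33363)) = sqrt(2*sqrt(2686) - 70033941450) = sqrt(-70033941450 + 2*sqrt(2686))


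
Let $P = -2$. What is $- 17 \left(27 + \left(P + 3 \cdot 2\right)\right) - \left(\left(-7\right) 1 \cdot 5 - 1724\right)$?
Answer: $1232$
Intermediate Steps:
$- 17 \left(27 + \left(P + 3 \cdot 2\right)\right) - \left(\left(-7\right) 1 \cdot 5 - 1724\right) = - 17 \left(27 + \left(-2 + 3 \cdot 2\right)\right) - \left(\left(-7\right) 1 \cdot 5 - 1724\right) = - 17 \left(27 + \left(-2 + 6\right)\right) - \left(\left(-7\right) 5 - 1724\right) = - 17 \left(27 + 4\right) - \left(-35 - 1724\right) = \left(-17\right) 31 - -1759 = -527 + 1759 = 1232$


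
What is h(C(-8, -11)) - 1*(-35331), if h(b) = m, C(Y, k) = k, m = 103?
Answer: 35434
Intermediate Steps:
h(b) = 103
h(C(-8, -11)) - 1*(-35331) = 103 - 1*(-35331) = 103 + 35331 = 35434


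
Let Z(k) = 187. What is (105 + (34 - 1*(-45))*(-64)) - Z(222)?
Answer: -5138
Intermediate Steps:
(105 + (34 - 1*(-45))*(-64)) - Z(222) = (105 + (34 - 1*(-45))*(-64)) - 1*187 = (105 + (34 + 45)*(-64)) - 187 = (105 + 79*(-64)) - 187 = (105 - 5056) - 187 = -4951 - 187 = -5138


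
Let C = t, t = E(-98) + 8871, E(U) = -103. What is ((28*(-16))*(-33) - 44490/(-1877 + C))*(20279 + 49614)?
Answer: 2372449250074/2297 ≈ 1.0328e+9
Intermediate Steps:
t = 8768 (t = -103 + 8871 = 8768)
C = 8768
((28*(-16))*(-33) - 44490/(-1877 + C))*(20279 + 49614) = ((28*(-16))*(-33) - 44490/(-1877 + 8768))*(20279 + 49614) = (-448*(-33) - 44490/6891)*69893 = (14784 - 44490*1/6891)*69893 = (14784 - 14830/2297)*69893 = (33944018/2297)*69893 = 2372449250074/2297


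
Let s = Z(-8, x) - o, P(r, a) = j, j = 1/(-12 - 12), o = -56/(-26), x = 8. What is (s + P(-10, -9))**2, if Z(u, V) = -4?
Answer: 3736489/97344 ≈ 38.384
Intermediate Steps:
o = 28/13 (o = -56*(-1/26) = 28/13 ≈ 2.1538)
j = -1/24 (j = 1/(-24) = -1/24 ≈ -0.041667)
P(r, a) = -1/24
s = -80/13 (s = -4 - 1*28/13 = -4 - 28/13 = -80/13 ≈ -6.1538)
(s + P(-10, -9))**2 = (-80/13 - 1/24)**2 = (-1933/312)**2 = 3736489/97344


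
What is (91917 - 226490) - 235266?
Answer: -369839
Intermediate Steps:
(91917 - 226490) - 235266 = -134573 - 235266 = -369839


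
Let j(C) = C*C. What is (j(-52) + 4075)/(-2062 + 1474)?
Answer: -6779/588 ≈ -11.529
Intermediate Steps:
j(C) = C²
(j(-52) + 4075)/(-2062 + 1474) = ((-52)² + 4075)/(-2062 + 1474) = (2704 + 4075)/(-588) = 6779*(-1/588) = -6779/588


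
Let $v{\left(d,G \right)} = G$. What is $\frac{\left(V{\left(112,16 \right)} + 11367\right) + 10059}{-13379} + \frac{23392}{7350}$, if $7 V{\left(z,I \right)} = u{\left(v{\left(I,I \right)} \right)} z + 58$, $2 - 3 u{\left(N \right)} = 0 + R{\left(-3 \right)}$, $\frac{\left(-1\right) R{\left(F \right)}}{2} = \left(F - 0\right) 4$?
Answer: $\frac{78140984}{49167825} \approx 1.5893$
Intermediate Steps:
$R{\left(F \right)} = - 8 F$ ($R{\left(F \right)} = - 2 \left(F - 0\right) 4 = - 2 \left(F + 0\right) 4 = - 2 F 4 = - 2 \cdot 4 F = - 8 F$)
$u{\left(N \right)} = - \frac{22}{3}$ ($u{\left(N \right)} = \frac{2}{3} - \frac{0 - -24}{3} = \frac{2}{3} - \frac{0 + 24}{3} = \frac{2}{3} - 8 = - \frac{22}{3}$)
$V{\left(z,I \right)} = \frac{58}{7} - \frac{22 z}{21}$ ($V{\left(z,I \right)} = \frac{- \frac{22 z}{3} + 58}{7} = \frac{58 - \frac{22 z}{3}}{7} = \frac{58}{7} - \frac{22 z}{21}$)
$\frac{\left(V{\left(112,16 \right)} + 11367\right) + 10059}{-13379} + \frac{23392}{7350} = \frac{\left(\left(\frac{58}{7} - \frac{352}{3}\right) + 11367\right) + 10059}{-13379} + \frac{23392}{7350} = \left(\left(\left(\frac{58}{7} - \frac{352}{3}\right) + 11367\right) + 10059\right) \left(- \frac{1}{13379}\right) + 23392 \cdot \frac{1}{7350} = \left(\left(- \frac{2290}{21} + 11367\right) + 10059\right) \left(- \frac{1}{13379}\right) + \frac{11696}{3675} = \left(\frac{236417}{21} + 10059\right) \left(- \frac{1}{13379}\right) + \frac{11696}{3675} = \frac{447656}{21} \left(- \frac{1}{13379}\right) + \frac{11696}{3675} = - \frac{447656}{280959} + \frac{11696}{3675} = \frac{78140984}{49167825}$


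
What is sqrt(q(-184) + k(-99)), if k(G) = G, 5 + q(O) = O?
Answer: 12*I*sqrt(2) ≈ 16.971*I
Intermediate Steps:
q(O) = -5 + O
sqrt(q(-184) + k(-99)) = sqrt((-5 - 184) - 99) = sqrt(-189 - 99) = sqrt(-288) = 12*I*sqrt(2)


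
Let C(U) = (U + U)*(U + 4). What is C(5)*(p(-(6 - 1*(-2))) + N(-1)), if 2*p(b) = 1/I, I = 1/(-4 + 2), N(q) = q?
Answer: -180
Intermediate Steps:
I = -1/2 (I = 1/(-2) = -1/2 ≈ -0.50000)
C(U) = 2*U*(4 + U) (C(U) = (2*U)*(4 + U) = 2*U*(4 + U))
p(b) = -1 (p(b) = 1/(2*(-1/2)) = (1/2)*(-2) = -1)
C(5)*(p(-(6 - 1*(-2))) + N(-1)) = (2*5*(4 + 5))*(-1 - 1) = (2*5*9)*(-2) = 90*(-2) = -180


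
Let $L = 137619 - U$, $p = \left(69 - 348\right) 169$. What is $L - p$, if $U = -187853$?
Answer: $372623$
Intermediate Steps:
$p = -47151$ ($p = \left(-279\right) 169 = -47151$)
$L = 325472$ ($L = 137619 - -187853 = 137619 + 187853 = 325472$)
$L - p = 325472 - -47151 = 325472 + 47151 = 372623$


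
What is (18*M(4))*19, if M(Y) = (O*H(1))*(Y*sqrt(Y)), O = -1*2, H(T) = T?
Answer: -5472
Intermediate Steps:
O = -2
M(Y) = -2*Y**(3/2) (M(Y) = (-2*1)*(Y*sqrt(Y)) = -2*Y**(3/2))
(18*M(4))*19 = (18*(-2*4**(3/2)))*19 = (18*(-2*8))*19 = (18*(-16))*19 = -288*19 = -5472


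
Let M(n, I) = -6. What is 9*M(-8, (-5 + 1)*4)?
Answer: -54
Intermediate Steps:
9*M(-8, (-5 + 1)*4) = 9*(-6) = -54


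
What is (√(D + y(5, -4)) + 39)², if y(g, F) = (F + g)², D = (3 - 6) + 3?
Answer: 1600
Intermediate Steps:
D = 0 (D = -3 + 3 = 0)
(√(D + y(5, -4)) + 39)² = (√(0 + (-4 + 5)²) + 39)² = (√(0 + 1²) + 39)² = (√(0 + 1) + 39)² = (√1 + 39)² = (1 + 39)² = 40² = 1600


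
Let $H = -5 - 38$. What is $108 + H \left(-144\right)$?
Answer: $6300$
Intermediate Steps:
$H = -43$
$108 + H \left(-144\right) = 108 - -6192 = 108 + 6192 = 6300$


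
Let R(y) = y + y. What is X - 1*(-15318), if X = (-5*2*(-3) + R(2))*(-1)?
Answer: 15284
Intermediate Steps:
R(y) = 2*y
X = -34 (X = (-5*2*(-3) + 2*2)*(-1) = (-10*(-3) + 4)*(-1) = (30 + 4)*(-1) = 34*(-1) = -34)
X - 1*(-15318) = -34 - 1*(-15318) = -34 + 15318 = 15284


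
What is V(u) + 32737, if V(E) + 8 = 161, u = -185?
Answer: 32890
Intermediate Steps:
V(E) = 153 (V(E) = -8 + 161 = 153)
V(u) + 32737 = 153 + 32737 = 32890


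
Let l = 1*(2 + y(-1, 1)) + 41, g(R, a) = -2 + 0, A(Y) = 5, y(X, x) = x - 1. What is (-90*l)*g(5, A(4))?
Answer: 7740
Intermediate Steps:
y(X, x) = -1 + x
g(R, a) = -2
l = 43 (l = 1*(2 + (-1 + 1)) + 41 = 1*(2 + 0) + 41 = 1*2 + 41 = 2 + 41 = 43)
(-90*l)*g(5, A(4)) = -90*43*(-2) = -3870*(-2) = 7740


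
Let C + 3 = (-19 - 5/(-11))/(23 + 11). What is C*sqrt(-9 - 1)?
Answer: -39*I*sqrt(10)/11 ≈ -11.212*I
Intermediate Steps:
C = -39/11 (C = -3 + (-19 - 5/(-11))/(23 + 11) = -3 + (-19 - 5*(-1/11))/34 = -3 + (-19 + 5/11)*(1/34) = -3 - 204/11*1/34 = -3 - 6/11 = -39/11 ≈ -3.5455)
C*sqrt(-9 - 1) = -39*sqrt(-9 - 1)/11 = -39*I*sqrt(10)/11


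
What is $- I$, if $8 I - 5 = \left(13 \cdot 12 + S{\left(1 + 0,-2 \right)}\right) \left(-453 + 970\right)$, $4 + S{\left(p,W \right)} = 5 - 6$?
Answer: $-9759$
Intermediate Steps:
$S{\left(p,W \right)} = -5$ ($S{\left(p,W \right)} = -4 + \left(5 - 6\right) = -4 - 1 = -5$)
$I = 9759$ ($I = \frac{5}{8} + \frac{\left(13 \cdot 12 - 5\right) \left(-453 + 970\right)}{8} = \frac{5}{8} + \frac{\left(156 - 5\right) 517}{8} = \frac{5}{8} + \frac{151 \cdot 517}{8} = \frac{5}{8} + \frac{1}{8} \cdot 78067 = \frac{5}{8} + \frac{78067}{8} = 9759$)
$- I = \left(-1\right) 9759 = -9759$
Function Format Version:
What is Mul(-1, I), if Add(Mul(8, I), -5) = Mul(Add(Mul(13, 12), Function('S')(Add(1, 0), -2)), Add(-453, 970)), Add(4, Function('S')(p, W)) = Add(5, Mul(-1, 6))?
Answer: -9759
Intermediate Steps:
Function('S')(p, W) = -5 (Function('S')(p, W) = Add(-4, Add(5, Mul(-1, 6))) = Add(-4, Add(5, -6)) = Add(-4, -1) = -5)
I = 9759 (I = Add(Rational(5, 8), Mul(Rational(1, 8), Mul(Add(Mul(13, 12), -5), Add(-453, 970)))) = Add(Rational(5, 8), Mul(Rational(1, 8), Mul(Add(156, -5), 517))) = Add(Rational(5, 8), Mul(Rational(1, 8), Mul(151, 517))) = Add(Rational(5, 8), Mul(Rational(1, 8), 78067)) = Add(Rational(5, 8), Rational(78067, 8)) = 9759)
Mul(-1, I) = Mul(-1, 9759) = -9759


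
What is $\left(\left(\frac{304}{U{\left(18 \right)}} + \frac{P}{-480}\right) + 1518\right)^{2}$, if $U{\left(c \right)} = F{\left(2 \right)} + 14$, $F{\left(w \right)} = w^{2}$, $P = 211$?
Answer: $\frac{4882363094449}{2073600} \approx 2.3545 \cdot 10^{6}$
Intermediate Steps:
$U{\left(c \right)} = 18$ ($U{\left(c \right)} = 2^{2} + 14 = 4 + 14 = 18$)
$\left(\left(\frac{304}{U{\left(18 \right)}} + \frac{P}{-480}\right) + 1518\right)^{2} = \left(\left(\frac{304}{18} + \frac{211}{-480}\right) + 1518\right)^{2} = \left(\left(304 \cdot \frac{1}{18} + 211 \left(- \frac{1}{480}\right)\right) + 1518\right)^{2} = \left(\left(\frac{152}{9} - \frac{211}{480}\right) + 1518\right)^{2} = \left(\frac{23687}{1440} + 1518\right)^{2} = \left(\frac{2209607}{1440}\right)^{2} = \frac{4882363094449}{2073600}$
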